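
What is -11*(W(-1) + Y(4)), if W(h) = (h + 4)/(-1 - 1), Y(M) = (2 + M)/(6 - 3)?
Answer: -11/2 ≈ -5.5000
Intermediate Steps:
Y(M) = ⅔ + M/3 (Y(M) = (2 + M)/3 = (2 + M)*(⅓) = ⅔ + M/3)
W(h) = -2 - h/2 (W(h) = (4 + h)/(-2) = (4 + h)*(-½) = -2 - h/2)
-11*(W(-1) + Y(4)) = -11*((-2 - ½*(-1)) + (⅔ + (⅓)*4)) = -11*((-2 + ½) + (⅔ + 4/3)) = -11*(-3/2 + 2) = -11*½ = -11/2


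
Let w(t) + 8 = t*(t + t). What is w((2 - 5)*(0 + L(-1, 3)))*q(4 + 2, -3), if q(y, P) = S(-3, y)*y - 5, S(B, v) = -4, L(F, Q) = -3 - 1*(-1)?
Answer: -1856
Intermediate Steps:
L(F, Q) = -2 (L(F, Q) = -3 + 1 = -2)
q(y, P) = -5 - 4*y (q(y, P) = -4*y - 5 = -5 - 4*y)
w(t) = -8 + 2*t² (w(t) = -8 + t*(t + t) = -8 + t*(2*t) = -8 + 2*t²)
w((2 - 5)*(0 + L(-1, 3)))*q(4 + 2, -3) = (-8 + 2*((2 - 5)*(0 - 2))²)*(-5 - 4*(4 + 2)) = (-8 + 2*(-3*(-2))²)*(-5 - 4*6) = (-8 + 2*6²)*(-5 - 24) = (-8 + 2*36)*(-29) = (-8 + 72)*(-29) = 64*(-29) = -1856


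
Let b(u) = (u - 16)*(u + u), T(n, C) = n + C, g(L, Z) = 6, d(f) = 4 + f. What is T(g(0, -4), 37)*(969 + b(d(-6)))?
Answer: 44763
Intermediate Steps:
T(n, C) = C + n
b(u) = 2*u*(-16 + u) (b(u) = (-16 + u)*(2*u) = 2*u*(-16 + u))
T(g(0, -4), 37)*(969 + b(d(-6))) = (37 + 6)*(969 + 2*(4 - 6)*(-16 + (4 - 6))) = 43*(969 + 2*(-2)*(-16 - 2)) = 43*(969 + 2*(-2)*(-18)) = 43*(969 + 72) = 43*1041 = 44763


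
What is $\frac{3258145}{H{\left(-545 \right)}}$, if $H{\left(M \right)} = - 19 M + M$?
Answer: $\frac{651629}{1962} \approx 332.13$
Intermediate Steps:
$H{\left(M \right)} = - 18 M$
$\frac{3258145}{H{\left(-545 \right)}} = \frac{3258145}{\left(-18\right) \left(-545\right)} = \frac{3258145}{9810} = 3258145 \cdot \frac{1}{9810} = \frac{651629}{1962}$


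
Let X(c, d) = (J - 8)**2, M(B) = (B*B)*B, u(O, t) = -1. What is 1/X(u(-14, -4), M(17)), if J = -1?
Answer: 1/81 ≈ 0.012346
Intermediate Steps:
M(B) = B**3 (M(B) = B**2*B = B**3)
X(c, d) = 81 (X(c, d) = (-1 - 8)**2 = (-9)**2 = 81)
1/X(u(-14, -4), M(17)) = 1/81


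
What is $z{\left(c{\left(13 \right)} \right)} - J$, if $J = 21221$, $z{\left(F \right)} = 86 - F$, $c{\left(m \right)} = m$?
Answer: $-21148$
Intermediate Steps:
$z{\left(c{\left(13 \right)} \right)} - J = \left(86 - 13\right) - 21221 = 73 - 21221 = -21148$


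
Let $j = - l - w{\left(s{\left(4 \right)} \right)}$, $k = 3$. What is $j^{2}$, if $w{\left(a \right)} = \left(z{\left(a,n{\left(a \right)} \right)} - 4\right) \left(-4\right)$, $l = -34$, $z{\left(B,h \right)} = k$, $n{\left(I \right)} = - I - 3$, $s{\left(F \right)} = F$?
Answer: $900$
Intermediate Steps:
$n{\left(I \right)} = -3 - I$
$z{\left(B,h \right)} = 3$
$w{\left(a \right)} = 4$ ($w{\left(a \right)} = \left(3 - 4\right) \left(-4\right) = \left(-1\right) \left(-4\right) = 4$)
$j = 30$ ($j = \left(-1\right) \left(-34\right) - 4 = 34 - 4 = 30$)
$j^{2} = 30^{2} = 900$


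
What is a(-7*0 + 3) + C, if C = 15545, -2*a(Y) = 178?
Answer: 15456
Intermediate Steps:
a(Y) = -89 (a(Y) = -1/2*178 = -89)
a(-7*0 + 3) + C = -89 + 15545 = 15456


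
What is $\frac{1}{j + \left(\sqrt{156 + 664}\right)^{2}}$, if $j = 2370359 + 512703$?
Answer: $\frac{1}{2883882} \approx 3.4675 \cdot 10^{-7}$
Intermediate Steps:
$j = 2883062$
$\frac{1}{j + \left(\sqrt{156 + 664}\right)^{2}} = \frac{1}{2883062 + \left(\sqrt{156 + 664}\right)^{2}} = \frac{1}{2883062 + \left(\sqrt{820}\right)^{2}} = \frac{1}{2883062 + \left(2 \sqrt{205}\right)^{2}} = \frac{1}{2883062 + 820} = \frac{1}{2883882}$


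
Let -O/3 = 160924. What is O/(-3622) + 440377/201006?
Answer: 49317557063/364021866 ≈ 135.48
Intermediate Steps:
O = -482772 (O = -3*160924 = -482772)
O/(-3622) + 440377/201006 = -482772/(-3622) + 440377/201006 = -482772*(-1/3622) + 440377*(1/201006) = 241386/1811 + 440377/201006 = 49317557063/364021866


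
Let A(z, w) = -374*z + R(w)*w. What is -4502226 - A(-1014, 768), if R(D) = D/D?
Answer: -4882230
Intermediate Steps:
R(D) = 1
A(z, w) = w - 374*z (A(z, w) = -374*z + 1*w = -374*z + w = w - 374*z)
-4502226 - A(-1014, 768) = -4502226 - (768 - 374*(-1014)) = -4502226 - (768 + 379236) = -4502226 - 1*380004 = -4502226 - 380004 = -4882230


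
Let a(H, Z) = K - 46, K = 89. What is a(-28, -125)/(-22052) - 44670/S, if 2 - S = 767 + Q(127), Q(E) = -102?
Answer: 328344777/4873492 ≈ 67.374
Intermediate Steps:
a(H, Z) = 43 (a(H, Z) = 89 - 46 = 43)
S = -663 (S = 2 - (767 - 102) = 2 - 1*665 = 2 - 665 = -663)
a(-28, -125)/(-22052) - 44670/S = 43/(-22052) - 44670/(-663) = 43*(-1/22052) - 44670*(-1/663) = -43/22052 + 14890/221 = 328344777/4873492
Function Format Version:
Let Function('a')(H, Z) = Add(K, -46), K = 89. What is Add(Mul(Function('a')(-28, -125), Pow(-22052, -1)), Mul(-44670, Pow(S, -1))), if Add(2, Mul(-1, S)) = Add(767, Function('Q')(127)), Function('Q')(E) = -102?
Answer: Rational(328344777, 4873492) ≈ 67.374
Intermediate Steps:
Function('a')(H, Z) = 43 (Function('a')(H, Z) = Add(89, -46) = 43)
S = -663 (S = Add(2, Mul(-1, Add(767, -102))) = Add(2, Mul(-1, 665)) = Add(2, -665) = -663)
Add(Mul(Function('a')(-28, -125), Pow(-22052, -1)), Mul(-44670, Pow(S, -1))) = Add(Mul(43, Pow(-22052, -1)), Mul(-44670, Pow(-663, -1))) = Add(Mul(43, Rational(-1, 22052)), Mul(-44670, Rational(-1, 663))) = Add(Rational(-43, 22052), Rational(14890, 221)) = Rational(328344777, 4873492)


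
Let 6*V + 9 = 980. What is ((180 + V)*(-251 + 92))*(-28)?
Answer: 1521842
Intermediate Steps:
V = 971/6 (V = -3/2 + (⅙)*980 = -3/2 + 490/3 = 971/6 ≈ 161.83)
((180 + V)*(-251 + 92))*(-28) = ((180 + 971/6)*(-251 + 92))*(-28) = ((2051/6)*(-159))*(-28) = -108703/2*(-28) = 1521842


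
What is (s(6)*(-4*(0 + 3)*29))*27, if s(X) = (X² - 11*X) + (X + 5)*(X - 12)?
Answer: 902016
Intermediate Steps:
s(X) = X² - 11*X + (-12 + X)*(5 + X) (s(X) = (X² - 11*X) + (5 + X)*(-12 + X) = (X² - 11*X) + (-12 + X)*(5 + X) = X² - 11*X + (-12 + X)*(5 + X))
(s(6)*(-4*(0 + 3)*29))*27 = ((-60 - 18*6 + 2*6²)*(-4*(0 + 3)*29))*27 = ((-60 - 108 + 2*36)*(-4*3*29))*27 = ((-60 - 108 + 72)*(-12*29))*27 = -96*(-348)*27 = 33408*27 = 902016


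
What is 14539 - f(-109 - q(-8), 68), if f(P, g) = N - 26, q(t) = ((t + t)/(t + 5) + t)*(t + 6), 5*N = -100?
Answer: 14585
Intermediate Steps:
N = -20 (N = (⅕)*(-100) = -20)
q(t) = (6 + t)*(t + 2*t/(5 + t)) (q(t) = ((2*t)/(5 + t) + t)*(6 + t) = (2*t/(5 + t) + t)*(6 + t) = (t + 2*t/(5 + t))*(6 + t) = (6 + t)*(t + 2*t/(5 + t)))
f(P, g) = -46 (f(P, g) = -20 - 26 = -46)
14539 - f(-109 - q(-8), 68) = 14539 - 1*(-46) = 14539 + 46 = 14585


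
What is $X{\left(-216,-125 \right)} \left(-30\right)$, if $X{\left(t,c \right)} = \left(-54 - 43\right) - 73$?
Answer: $5100$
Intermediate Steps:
$X{\left(t,c \right)} = -170$ ($X{\left(t,c \right)} = -97 - 73 = -170$)
$X{\left(-216,-125 \right)} \left(-30\right) = \left(-170\right) \left(-30\right) = 5100$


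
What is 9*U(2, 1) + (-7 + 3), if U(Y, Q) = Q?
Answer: 5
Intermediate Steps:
9*U(2, 1) + (-7 + 3) = 9*1 + (-7 + 3) = 9 - 4 = 5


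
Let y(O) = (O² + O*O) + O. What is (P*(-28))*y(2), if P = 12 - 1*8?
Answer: -1120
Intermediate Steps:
P = 4 (P = 12 - 8 = 4)
y(O) = O + 2*O² (y(O) = (O² + O²) + O = 2*O² + O = O + 2*O²)
(P*(-28))*y(2) = (4*(-28))*(2*(1 + 2*2)) = -224*(1 + 4) = -224*5 = -112*10 = -1120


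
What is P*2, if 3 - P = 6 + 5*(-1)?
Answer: 4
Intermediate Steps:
P = 2 (P = 3 - (6 + 5*(-1)) = 3 - (6 - 5) = 3 - 1*1 = 3 - 1 = 2)
P*2 = 2*2 = 4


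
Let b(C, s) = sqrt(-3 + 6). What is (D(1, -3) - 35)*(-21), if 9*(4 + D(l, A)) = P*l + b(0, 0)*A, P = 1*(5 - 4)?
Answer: 2450/3 + 7*sqrt(3) ≈ 828.79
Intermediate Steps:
b(C, s) = sqrt(3)
P = 1 (P = 1*1 = 1)
D(l, A) = -4 + l/9 + A*sqrt(3)/9 (D(l, A) = -4 + (1*l + sqrt(3)*A)/9 = -4 + (l + A*sqrt(3))/9 = -4 + (l/9 + A*sqrt(3)/9) = -4 + l/9 + A*sqrt(3)/9)
(D(1, -3) - 35)*(-21) = ((-4 + (1/9)*1 + (1/9)*(-3)*sqrt(3)) - 35)*(-21) = ((-4 + 1/9 - sqrt(3)/3) - 35)*(-21) = ((-35/9 - sqrt(3)/3) - 35)*(-21) = (-350/9 - sqrt(3)/3)*(-21) = 2450/3 + 7*sqrt(3)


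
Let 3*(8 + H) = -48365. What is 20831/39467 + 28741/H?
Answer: -2394971882/1909768663 ≈ -1.2541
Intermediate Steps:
H = -48389/3 (H = -8 + (1/3)*(-48365) = -8 - 48365/3 = -48389/3 ≈ -16130.)
20831/39467 + 28741/H = 20831/39467 + 28741/(-48389/3) = 20831*(1/39467) + 28741*(-3/48389) = 20831/39467 - 86223/48389 = -2394971882/1909768663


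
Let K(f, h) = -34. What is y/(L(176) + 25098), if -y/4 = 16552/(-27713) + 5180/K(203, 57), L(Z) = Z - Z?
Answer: 144116108/5912097429 ≈ 0.024376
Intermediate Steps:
L(Z) = 0
y = 288232216/471121 (y = -4*(16552/(-27713) + 5180/(-34)) = -4*(16552*(-1/27713) + 5180*(-1/34)) = -4*(-16552/27713 - 2590/17) = -4*(-72058054/471121) = 288232216/471121 ≈ 611.80)
y/(L(176) + 25098) = 288232216/(471121*(0 + 25098)) = (288232216/471121)/25098 = (288232216/471121)*(1/25098) = 144116108/5912097429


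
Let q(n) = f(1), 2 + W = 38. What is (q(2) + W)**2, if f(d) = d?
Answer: 1369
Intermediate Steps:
W = 36 (W = -2 + 38 = 36)
q(n) = 1
(q(2) + W)**2 = (1 + 36)**2 = 37**2 = 1369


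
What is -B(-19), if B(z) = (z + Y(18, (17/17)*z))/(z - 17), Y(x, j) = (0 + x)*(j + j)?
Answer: -703/36 ≈ -19.528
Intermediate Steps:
Y(x, j) = 2*j*x (Y(x, j) = x*(2*j) = 2*j*x)
B(z) = 37*z/(-17 + z) (B(z) = (z + 2*((17/17)*z)*18)/(z - 17) = (z + 2*((17*(1/17))*z)*18)/(-17 + z) = (z + 2*(1*z)*18)/(-17 + z) = (z + 2*z*18)/(-17 + z) = (z + 36*z)/(-17 + z) = (37*z)/(-17 + z) = 37*z/(-17 + z))
-B(-19) = -37*(-19)/(-17 - 19) = -37*(-19)/(-36) = -37*(-19)*(-1)/36 = -1*703/36 = -703/36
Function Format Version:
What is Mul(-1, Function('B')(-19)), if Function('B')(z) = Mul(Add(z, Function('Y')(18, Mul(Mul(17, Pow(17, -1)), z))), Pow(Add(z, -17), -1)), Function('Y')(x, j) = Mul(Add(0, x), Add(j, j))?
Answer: Rational(-703, 36) ≈ -19.528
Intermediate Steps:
Function('Y')(x, j) = Mul(2, j, x) (Function('Y')(x, j) = Mul(x, Mul(2, j)) = Mul(2, j, x))
Function('B')(z) = Mul(37, z, Pow(Add(-17, z), -1)) (Function('B')(z) = Mul(Add(z, Mul(2, Mul(Mul(17, Pow(17, -1)), z), 18)), Pow(Add(z, -17), -1)) = Mul(Add(z, Mul(2, Mul(Mul(17, Rational(1, 17)), z), 18)), Pow(Add(-17, z), -1)) = Mul(Add(z, Mul(2, Mul(1, z), 18)), Pow(Add(-17, z), -1)) = Mul(Add(z, Mul(2, z, 18)), Pow(Add(-17, z), -1)) = Mul(Add(z, Mul(36, z)), Pow(Add(-17, z), -1)) = Mul(Mul(37, z), Pow(Add(-17, z), -1)) = Mul(37, z, Pow(Add(-17, z), -1)))
Mul(-1, Function('B')(-19)) = Mul(-1, Mul(37, -19, Pow(Add(-17, -19), -1))) = Mul(-1, Mul(37, -19, Pow(-36, -1))) = Mul(-1, Mul(37, -19, Rational(-1, 36))) = Mul(-1, Rational(703, 36)) = Rational(-703, 36)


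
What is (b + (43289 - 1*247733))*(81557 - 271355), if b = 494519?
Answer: -55055654850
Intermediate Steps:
(b + (43289 - 1*247733))*(81557 - 271355) = (494519 + (43289 - 1*247733))*(81557 - 271355) = (494519 + (43289 - 247733))*(-189798) = (494519 - 204444)*(-189798) = 290075*(-189798) = -55055654850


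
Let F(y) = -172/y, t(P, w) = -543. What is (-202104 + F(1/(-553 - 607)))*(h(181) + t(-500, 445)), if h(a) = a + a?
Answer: 467704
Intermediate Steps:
h(a) = 2*a
(-202104 + F(1/(-553 - 607)))*(h(181) + t(-500, 445)) = (-202104 - 172/(1/(-553 - 607)))*(2*181 - 543) = (-202104 - 172/(1/(-1160)))*(362 - 543) = (-202104 - 172/(-1/1160))*(-181) = (-202104 - 172*(-1160))*(-181) = (-202104 + 199520)*(-181) = -2584*(-181) = 467704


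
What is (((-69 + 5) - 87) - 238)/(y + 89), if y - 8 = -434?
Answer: 389/337 ≈ 1.1543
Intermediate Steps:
y = -426 (y = 8 - 434 = -426)
(((-69 + 5) - 87) - 238)/(y + 89) = (((-69 + 5) - 87) - 238)/(-426 + 89) = ((-64 - 87) - 238)/(-337) = (-151 - 238)*(-1/337) = -389*(-1/337) = 389/337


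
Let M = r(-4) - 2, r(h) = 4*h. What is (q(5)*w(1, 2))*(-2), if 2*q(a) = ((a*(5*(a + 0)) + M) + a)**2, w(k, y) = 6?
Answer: -75264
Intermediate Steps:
M = -18 (M = 4*(-4) - 2 = -16 - 2 = -18)
q(a) = (-18 + a + 5*a**2)**2/2 (q(a) = ((a*(5*(a + 0)) - 18) + a)**2/2 = ((a*(5*a) - 18) + a)**2/2 = ((5*a**2 - 18) + a)**2/2 = ((-18 + 5*a**2) + a)**2/2 = (-18 + a + 5*a**2)**2/2)
(q(5)*w(1, 2))*(-2) = (((-18 + 5 + 5*5**2)**2/2)*6)*(-2) = (((-18 + 5 + 5*25)**2/2)*6)*(-2) = (((-18 + 5 + 125)**2/2)*6)*(-2) = (((1/2)*112**2)*6)*(-2) = (((1/2)*12544)*6)*(-2) = (6272*6)*(-2) = 37632*(-2) = -75264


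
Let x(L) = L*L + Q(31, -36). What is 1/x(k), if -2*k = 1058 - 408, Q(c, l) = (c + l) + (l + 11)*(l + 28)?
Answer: 1/105820 ≈ 9.4500e-6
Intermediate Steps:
Q(c, l) = c + l + (11 + l)*(28 + l) (Q(c, l) = (c + l) + (11 + l)*(28 + l) = c + l + (11 + l)*(28 + l))
k = -325 (k = -(1058 - 408)/2 = -½*650 = -325)
x(L) = 195 + L² (x(L) = L*L + (308 + 31 + (-36)² + 40*(-36)) = L² + (308 + 31 + 1296 - 1440) = L² + 195 = 195 + L²)
1/x(k) = 1/(195 + (-325)²) = 1/(195 + 105625) = 1/105820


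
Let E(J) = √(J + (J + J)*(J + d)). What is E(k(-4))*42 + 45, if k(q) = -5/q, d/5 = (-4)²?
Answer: 45 + 21*√3270/2 ≈ 645.43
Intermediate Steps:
d = 80 (d = 5*(-4)² = 5*16 = 80)
E(J) = √(J + 2*J*(80 + J)) (E(J) = √(J + (J + J)*(J + 80)) = √(J + (2*J)*(80 + J)) = √(J + 2*J*(80 + J)))
E(k(-4))*42 + 45 = √((-5/(-4))*(161 + 2*(-5/(-4))))*42 + 45 = √((-5*(-¼))*(161 + 2*(-5*(-¼))))*42 + 45 = √(5*(161 + 2*(5/4))/4)*42 + 45 = √(5*(161 + 5/2)/4)*42 + 45 = √((5/4)*(327/2))*42 + 45 = √(1635/8)*42 + 45 = (√3270/4)*42 + 45 = 21*√3270/2 + 45 = 45 + 21*√3270/2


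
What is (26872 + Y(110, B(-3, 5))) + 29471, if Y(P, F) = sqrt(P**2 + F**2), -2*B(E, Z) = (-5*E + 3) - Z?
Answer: 56343 + sqrt(48569)/2 ≈ 56453.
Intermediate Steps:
B(E, Z) = -3/2 + Z/2 + 5*E/2 (B(E, Z) = -((-5*E + 3) - Z)/2 = -((3 - 5*E) - Z)/2 = -(3 - Z - 5*E)/2 = -3/2 + Z/2 + 5*E/2)
Y(P, F) = sqrt(F**2 + P**2)
(26872 + Y(110, B(-3, 5))) + 29471 = (26872 + sqrt((-3/2 + (1/2)*5 + (5/2)*(-3))**2 + 110**2)) + 29471 = (26872 + sqrt((-3/2 + 5/2 - 15/2)**2 + 12100)) + 29471 = (26872 + sqrt((-13/2)**2 + 12100)) + 29471 = (26872 + sqrt(169/4 + 12100)) + 29471 = (26872 + sqrt(48569/4)) + 29471 = (26872 + sqrt(48569)/2) + 29471 = 56343 + sqrt(48569)/2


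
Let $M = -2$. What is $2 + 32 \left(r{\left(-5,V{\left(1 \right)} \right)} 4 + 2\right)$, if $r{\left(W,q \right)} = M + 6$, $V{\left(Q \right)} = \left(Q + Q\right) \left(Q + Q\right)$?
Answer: $578$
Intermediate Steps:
$V{\left(Q \right)} = 4 Q^{2}$ ($V{\left(Q \right)} = 2 Q 2 Q = 4 Q^{2}$)
$r{\left(W,q \right)} = 4$ ($r{\left(W,q \right)} = -2 + 6 = 4$)
$2 + 32 \left(r{\left(-5,V{\left(1 \right)} \right)} 4 + 2\right) = 2 + 32 \left(4 \cdot 4 + 2\right) = 2 + 32 \left(16 + 2\right) = 2 + 32 \cdot 18 = 2 + 576 = 578$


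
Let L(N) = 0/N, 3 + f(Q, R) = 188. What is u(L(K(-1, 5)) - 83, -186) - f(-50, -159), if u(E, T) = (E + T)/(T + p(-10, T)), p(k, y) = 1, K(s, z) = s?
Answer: -33956/185 ≈ -183.55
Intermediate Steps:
f(Q, R) = 185 (f(Q, R) = -3 + 188 = 185)
L(N) = 0
u(E, T) = (E + T)/(1 + T) (u(E, T) = (E + T)/(T + 1) = (E + T)/(1 + T))
u(L(K(-1, 5)) - 83, -186) - f(-50, -159) = ((0 - 83) - 186)/(1 - 186) - 1*185 = (-83 - 186)/(-185) - 185 = -1/185*(-269) - 185 = 269/185 - 185 = -33956/185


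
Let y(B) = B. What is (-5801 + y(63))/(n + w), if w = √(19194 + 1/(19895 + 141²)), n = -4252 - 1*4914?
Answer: 2091999150208/3341039294911 + 22952*√1897962914870/3341039294911 ≈ 0.63562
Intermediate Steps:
n = -9166 (n = -4252 - 4914 = -9166)
w = √1897962914870/9944 (w = √(19194 + 1/(19895 + 19881)) = √(19194 + 1/39776) = √(763460545/39776) = √1897962914870/9944 ≈ 138.54)
(-5801 + y(63))/(n + w) = (-5801 + 63)/(-9166 + √1897962914870/9944) = -5738/(-9166 + √1897962914870/9944)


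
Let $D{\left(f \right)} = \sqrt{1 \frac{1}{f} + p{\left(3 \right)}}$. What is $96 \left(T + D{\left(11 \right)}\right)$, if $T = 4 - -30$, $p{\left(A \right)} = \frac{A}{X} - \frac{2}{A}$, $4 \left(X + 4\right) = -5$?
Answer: $3264 + \frac{32 i \sqrt{61215}}{77} \approx 3264.0 + 102.82 i$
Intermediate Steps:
$X = - \frac{21}{4}$ ($X = -4 + \frac{1}{4} \left(-5\right) = -4 - \frac{5}{4} = - \frac{21}{4} \approx -5.25$)
$p{\left(A \right)} = - \frac{2}{A} - \frac{4 A}{21}$ ($p{\left(A \right)} = \frac{A}{- \frac{21}{4}} - \frac{2}{A} = A \left(- \frac{4}{21}\right) - \frac{2}{A} = - \frac{4 A}{21} - \frac{2}{A} = - \frac{2}{A} - \frac{4 A}{21}$)
$T = 34$ ($T = 4 + 30 = 34$)
$D{\left(f \right)} = \sqrt{- \frac{26}{21} + \frac{1}{f}}$ ($D{\left(f \right)} = \sqrt{1 \frac{1}{f} - \left(\frac{4}{7} + \frac{2}{3}\right)} = \sqrt{\frac{1}{f} - \frac{26}{21}} = \sqrt{- \frac{26}{21} + \frac{1}{f}}$)
$96 \left(T + D{\left(11 \right)}\right) = 96 \left(34 + \frac{\sqrt{-546 + \frac{441}{11}}}{21}\right) = 96 \left(34 + \frac{\sqrt{- \frac{5565}{11}}}{21}\right) = 96 \left(34 + \frac{\frac{1}{11} i \sqrt{61215}}{21}\right) = 96 \left(34 + \frac{i \sqrt{61215}}{231}\right) = 3264 + \frac{32 i \sqrt{61215}}{77}$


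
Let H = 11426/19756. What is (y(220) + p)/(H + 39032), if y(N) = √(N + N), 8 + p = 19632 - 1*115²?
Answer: 63209322/385563809 + 19756*√110/385563809 ≈ 0.16448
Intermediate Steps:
p = 6399 (p = -8 + (19632 - 1*115²) = -8 + (19632 - 1*13225) = -8 + (19632 - 13225) = -8 + 6407 = 6399)
y(N) = √2*√N (y(N) = √(2*N) = √2*√N)
H = 5713/9878 (H = 11426*(1/19756) = 5713/9878 ≈ 0.57836)
(y(220) + p)/(H + 39032) = (√2*√220 + 6399)/(5713/9878 + 39032) = (√2*(2*√55) + 6399)/(385563809/9878) = (2*√110 + 6399)*(9878/385563809) = (6399 + 2*√110)*(9878/385563809) = 63209322/385563809 + 19756*√110/385563809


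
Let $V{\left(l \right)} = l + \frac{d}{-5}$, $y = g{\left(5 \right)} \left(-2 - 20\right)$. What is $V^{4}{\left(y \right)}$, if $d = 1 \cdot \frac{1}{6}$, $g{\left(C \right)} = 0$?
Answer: $\frac{1}{810000} \approx 1.2346 \cdot 10^{-6}$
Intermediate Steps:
$y = 0$ ($y = 0 \left(-2 - 20\right) = 0 \left(-22\right) = 0$)
$d = \frac{1}{6}$ ($d = 1 \cdot \frac{1}{6} = \frac{1}{6} \approx 0.16667$)
$V{\left(l \right)} = - \frac{1}{30} + l$ ($V{\left(l \right)} = l + \frac{1}{6 \left(-5\right)} = l + \frac{1}{6} \left(- \frac{1}{5}\right) = l - \frac{1}{30} = - \frac{1}{30} + l$)
$V^{4}{\left(y \right)} = \left(- \frac{1}{30} + 0\right)^{4} = \left(- \frac{1}{30}\right)^{4} = \frac{1}{810000}$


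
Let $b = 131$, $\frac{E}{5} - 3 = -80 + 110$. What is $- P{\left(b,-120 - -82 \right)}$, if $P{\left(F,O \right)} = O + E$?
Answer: $-127$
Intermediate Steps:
$E = 165$ ($E = 15 + 5 \left(-80 + 110\right) = 15 + 5 \cdot 30 = 15 + 150 = 165$)
$P{\left(F,O \right)} = 165 + O$ ($P{\left(F,O \right)} = O + 165 = 165 + O$)
$- P{\left(b,-120 - -82 \right)} = - (165 - 38) = \left(-1\right) 127 = -127$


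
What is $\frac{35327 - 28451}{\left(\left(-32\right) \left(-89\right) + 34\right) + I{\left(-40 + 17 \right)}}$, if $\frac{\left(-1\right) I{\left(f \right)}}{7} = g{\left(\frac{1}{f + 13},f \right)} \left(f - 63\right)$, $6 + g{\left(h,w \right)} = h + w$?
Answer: $- \frac{34380}{73181} \approx -0.46979$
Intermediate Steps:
$g{\left(h,w \right)} = -6 + h + w$ ($g{\left(h,w \right)} = -6 + \left(h + w\right) = -6 + h + w$)
$I{\left(f \right)} = - 7 \left(-63 + f\right) \left(-6 + f + \frac{1}{13 + f}\right)$ ($I{\left(f \right)} = - 7 \left(-6 + \frac{1}{f + 13} + f\right) \left(f - 63\right) = - 7 \left(-6 + \frac{1}{13 + f} + f\right) \left(f - 63\right) = - 7 \left(-6 + f + \frac{1}{13 + f}\right) \left(f - 63\right) = - 7 \left(-6 + f + \frac{1}{13 + f}\right) \left(-63 + f\right) = - 7 \left(-63 + f\right) \left(-6 + f + \frac{1}{13 + f}\right)$)
$\frac{35327 - 28451}{\left(\left(-32\right) \left(-89\right) + 34\right) + I{\left(-40 + 17 \right)}} = \frac{35327 - 28451}{\left(\left(-32\right) \left(-89\right) + 34\right) - \frac{7 \left(1 + \left(-6 + \left(-40 + 17\right)\right) \left(13 + \left(-40 + 17\right)\right)\right) \left(-63 + \left(-40 + 17\right)\right)}{13 + \left(-40 + 17\right)}} = \frac{6876}{\left(2848 + 34\right) - \frac{7 \left(1 + \left(-6 - 23\right) \left(13 - 23\right)\right) \left(-63 - 23\right)}{13 - 23}} = \frac{6876}{2882 - 7 \frac{1}{-10} \left(1 - -290\right) \left(-86\right)} = \frac{6876}{2882 - \left(- \frac{7}{10}\right) \left(1 + 290\right) \left(-86\right)} = \frac{6876}{2882 - \left(- \frac{7}{10}\right) 291 \left(-86\right)} = \frac{6876}{2882 - \frac{87591}{5}} = \frac{6876}{- \frac{73181}{5}} = 6876 \left(- \frac{5}{73181}\right) = - \frac{34380}{73181}$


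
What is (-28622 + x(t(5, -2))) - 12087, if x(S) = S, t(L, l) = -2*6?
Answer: -40721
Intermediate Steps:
t(L, l) = -12
(-28622 + x(t(5, -2))) - 12087 = (-28622 - 12) - 12087 = -28634 - 12087 = -40721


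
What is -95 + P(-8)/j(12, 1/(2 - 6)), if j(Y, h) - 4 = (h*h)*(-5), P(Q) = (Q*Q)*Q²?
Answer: 59931/59 ≈ 1015.8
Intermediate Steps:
P(Q) = Q⁴ (P(Q) = Q²*Q² = Q⁴)
j(Y, h) = 4 - 5*h² (j(Y, h) = 4 + (h*h)*(-5) = 4 + h²*(-5) = 4 - 5*h²)
-95 + P(-8)/j(12, 1/(2 - 6)) = -95 + (-8)⁴/(4 - 5/(2 - 6)²) = -95 + 4096/(4 - 5*(1/(-4))²) = -95 + 4096/(4 - 5*(-¼)²) = -95 + 4096/(4 - 5*1/16) = -95 + 4096/(4 - 5/16) = -95 + 4096/(59/16) = -95 + (16/59)*4096 = -95 + 65536/59 = 59931/59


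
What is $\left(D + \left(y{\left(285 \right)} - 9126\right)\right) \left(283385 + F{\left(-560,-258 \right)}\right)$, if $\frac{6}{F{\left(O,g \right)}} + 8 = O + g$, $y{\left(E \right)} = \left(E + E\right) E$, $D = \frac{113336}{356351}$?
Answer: $\frac{6394637390708828120}{147172963} \approx 4.345 \cdot 10^{10}$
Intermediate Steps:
$D = \frac{113336}{356351}$ ($D = 113336 \cdot \frac{1}{356351} = \frac{113336}{356351} \approx 0.31805$)
$y{\left(E \right)} = 2 E^{2}$ ($y{\left(E \right)} = 2 E E = 2 E^{2}$)
$F{\left(O,g \right)} = \frac{6}{-8 + O + g}$ ($F{\left(O,g \right)} = \frac{6}{-8 + \left(O + g\right)} = \frac{6}{-8 + O + g}$)
$\left(D + \left(y{\left(285 \right)} - 9126\right)\right) \left(283385 + F{\left(-560,-258 \right)}\right) = \left(\frac{113336}{356351} + \left(2 \cdot 285^{2} - 9126\right)\right) \left(283385 + \frac{6}{-8 - 560 - 258}\right) = \left(\frac{113336}{356351} + \left(2 \cdot 81225 - 9126\right)\right) \left(283385 + \frac{6}{-826}\right) = \left(\frac{113336}{356351} + \left(162450 - 9126\right)\right) \left(283385 + 6 \left(- \frac{1}{826}\right)\right) = \left(\frac{113336}{356351} + 153324\right) \left(283385 - \frac{3}{413}\right) = \frac{54637274060}{356351} \cdot \frac{117038002}{413} = \frac{6394637390708828120}{147172963}$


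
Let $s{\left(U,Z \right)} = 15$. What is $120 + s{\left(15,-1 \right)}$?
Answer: $135$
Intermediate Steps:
$120 + s{\left(15,-1 \right)} = 120 + 15 = 135$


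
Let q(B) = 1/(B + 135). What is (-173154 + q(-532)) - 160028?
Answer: -132273255/397 ≈ -3.3318e+5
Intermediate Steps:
q(B) = 1/(135 + B)
(-173154 + q(-532)) - 160028 = (-173154 + 1/(135 - 532)) - 160028 = (-173154 + 1/(-397)) - 160028 = (-173154 - 1/397) - 160028 = -68742139/397 - 160028 = -132273255/397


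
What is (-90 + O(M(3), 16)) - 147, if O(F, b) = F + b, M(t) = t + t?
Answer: -215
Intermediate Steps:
M(t) = 2*t
(-90 + O(M(3), 16)) - 147 = (-90 + (2*3 + 16)) - 147 = (-90 + (6 + 16)) - 147 = (-90 + 22) - 147 = -68 - 147 = -215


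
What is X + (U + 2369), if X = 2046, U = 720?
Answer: 5135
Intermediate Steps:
X + (U + 2369) = 2046 + (720 + 2369) = 2046 + 3089 = 5135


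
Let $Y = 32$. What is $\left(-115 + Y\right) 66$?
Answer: $-5478$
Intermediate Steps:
$\left(-115 + Y\right) 66 = \left(-115 + 32\right) 66 = \left(-83\right) 66 = -5478$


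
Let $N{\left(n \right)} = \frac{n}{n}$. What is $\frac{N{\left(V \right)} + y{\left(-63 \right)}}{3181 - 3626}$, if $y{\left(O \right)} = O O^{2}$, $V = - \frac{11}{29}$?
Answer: $\frac{250046}{445} \approx 561.9$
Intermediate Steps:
$V = - \frac{11}{29}$ ($V = \left(-11\right) \frac{1}{29} = - \frac{11}{29} \approx -0.37931$)
$y{\left(O \right)} = O^{3}$
$N{\left(n \right)} = 1$
$\frac{N{\left(V \right)} + y{\left(-63 \right)}}{3181 - 3626} = \frac{1 + \left(-63\right)^{3}}{3181 - 3626} = \frac{1 - 250047}{-445} = \left(-250046\right) \left(- \frac{1}{445}\right) = \frac{250046}{445}$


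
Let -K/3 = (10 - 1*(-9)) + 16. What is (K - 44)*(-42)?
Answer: 6258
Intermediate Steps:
K = -105 (K = -3*((10 - 1*(-9)) + 16) = -3*((10 + 9) + 16) = -3*(19 + 16) = -3*35 = -105)
(K - 44)*(-42) = (-105 - 44)*(-42) = -149*(-42) = 6258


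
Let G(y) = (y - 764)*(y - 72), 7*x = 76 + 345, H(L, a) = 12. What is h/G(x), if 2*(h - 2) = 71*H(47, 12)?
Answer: 20972/408941 ≈ 0.051284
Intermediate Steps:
x = 421/7 (x = (76 + 345)/7 = (1/7)*421 = 421/7 ≈ 60.143)
G(y) = (-764 + y)*(-72 + y)
h = 428 (h = 2 + (71*12)/2 = 2 + (1/2)*852 = 2 + 426 = 428)
h/G(x) = 428/(55008 + (421/7)**2 - 836*421/7) = 428/(55008 + 177241/49 - 351956/7) = 428/(408941/49) = 428*(49/408941) = 20972/408941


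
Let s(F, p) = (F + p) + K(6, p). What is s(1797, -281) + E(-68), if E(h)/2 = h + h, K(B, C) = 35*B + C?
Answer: 1173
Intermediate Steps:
K(B, C) = C + 35*B
s(F, p) = 210 + F + 2*p (s(F, p) = (F + p) + (p + 35*6) = (F + p) + (p + 210) = (F + p) + (210 + p) = 210 + F + 2*p)
E(h) = 4*h (E(h) = 2*(h + h) = 2*(2*h) = 4*h)
s(1797, -281) + E(-68) = (210 + 1797 + 2*(-281)) + 4*(-68) = (210 + 1797 - 562) - 272 = 1445 - 272 = 1173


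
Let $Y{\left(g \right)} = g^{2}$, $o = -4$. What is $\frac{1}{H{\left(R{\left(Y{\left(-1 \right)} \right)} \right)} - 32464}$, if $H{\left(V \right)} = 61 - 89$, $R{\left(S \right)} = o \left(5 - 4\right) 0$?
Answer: $- \frac{1}{32492} \approx -3.0777 \cdot 10^{-5}$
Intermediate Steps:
$R{\left(S \right)} = 0$ ($R{\left(S \right)} = - 4 \left(5 - 4\right) 0 = - 4 \cdot 1 \cdot 0 = \left(-4\right) 0 = 0$)
$H{\left(V \right)} = -28$ ($H{\left(V \right)} = 61 - 89 = -28$)
$\frac{1}{H{\left(R{\left(Y{\left(-1 \right)} \right)} \right)} - 32464} = \frac{1}{-28 - 32464} = \frac{1}{-32492} = - \frac{1}{32492}$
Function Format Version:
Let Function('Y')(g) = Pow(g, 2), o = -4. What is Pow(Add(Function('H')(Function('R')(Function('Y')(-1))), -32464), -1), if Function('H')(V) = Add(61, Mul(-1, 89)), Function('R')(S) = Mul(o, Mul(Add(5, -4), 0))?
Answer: Rational(-1, 32492) ≈ -3.0777e-5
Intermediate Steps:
Function('R')(S) = 0 (Function('R')(S) = Mul(-4, Mul(Add(5, -4), 0)) = Mul(-4, Mul(1, 0)) = Mul(-4, 0) = 0)
Function('H')(V) = -28 (Function('H')(V) = Add(61, -89) = -28)
Pow(Add(Function('H')(Function('R')(Function('Y')(-1))), -32464), -1) = Pow(Add(-28, -32464), -1) = Pow(-32492, -1) = Rational(-1, 32492)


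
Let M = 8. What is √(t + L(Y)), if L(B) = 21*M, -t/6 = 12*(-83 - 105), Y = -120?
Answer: 2*√3426 ≈ 117.06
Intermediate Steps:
t = 13536 (t = -72*(-83 - 105) = -72*(-188) = -6*(-2256) = 13536)
L(B) = 168 (L(B) = 21*8 = 168)
√(t + L(Y)) = √(13536 + 168) = √13704 = 2*√3426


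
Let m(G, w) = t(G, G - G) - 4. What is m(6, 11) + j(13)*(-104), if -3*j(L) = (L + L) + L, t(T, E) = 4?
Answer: 1352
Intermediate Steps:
m(G, w) = 0 (m(G, w) = 4 - 4 = 0)
j(L) = -L (j(L) = -((L + L) + L)/3 = -(2*L + L)/3 = -L)
m(6, 11) + j(13)*(-104) = 0 - 1*13*(-104) = 0 - 13*(-104) = 0 + 1352 = 1352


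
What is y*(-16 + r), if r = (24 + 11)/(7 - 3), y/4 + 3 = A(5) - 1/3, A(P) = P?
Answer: -145/3 ≈ -48.333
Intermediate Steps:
y = 20/3 (y = -12 + 4*(5 - 1/3) = -12 + 4*(5 - 1*⅓) = -12 + 4*(5 - ⅓) = -12 + 4*(14/3) = -12 + 56/3 = 20/3 ≈ 6.6667)
r = 35/4 ≈ 8.7500
y*(-16 + r) = 20*(-16 + 35/4)/3 = (20/3)*(-29/4) = -145/3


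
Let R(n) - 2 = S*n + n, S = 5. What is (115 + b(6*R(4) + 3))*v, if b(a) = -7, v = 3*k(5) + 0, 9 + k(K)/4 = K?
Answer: -5184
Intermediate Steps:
k(K) = -36 + 4*K
v = -48 (v = 3*(-36 + 4*5) + 0 = 3*(-36 + 20) + 0 = 3*(-16) + 0 = -48 + 0 = -48)
R(n) = 2 + 6*n (R(n) = 2 + (5*n + n) = 2 + 6*n)
(115 + b(6*R(4) + 3))*v = (115 - 7)*(-48) = 108*(-48) = -5184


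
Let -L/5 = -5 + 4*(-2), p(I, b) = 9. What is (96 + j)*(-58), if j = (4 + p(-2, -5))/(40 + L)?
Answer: -585394/105 ≈ -5575.2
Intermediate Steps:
L = 65 (L = -5*(-5 + 4*(-2)) = -5*(-5 - 8) = -5*(-13) = 65)
j = 13/105 (j = (4 + 9)/(40 + 65) = 13/105 ≈ 0.12381)
(96 + j)*(-58) = (96 + 13/105)*(-58) = (10093/105)*(-58) = -585394/105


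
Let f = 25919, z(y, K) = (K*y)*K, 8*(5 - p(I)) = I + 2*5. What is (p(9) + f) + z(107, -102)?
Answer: 9113197/8 ≈ 1.1392e+6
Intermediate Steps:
p(I) = 15/4 - I/8 (p(I) = 5 - (I + 2*5)/8 = 5 - (I + 10)/8 = 5 - (10 + I)/8 = 5 + (-5/4 - I/8) = 15/4 - I/8)
z(y, K) = y*K²
(p(9) + f) + z(107, -102) = ((15/4 - ⅛*9) + 25919) + 107*(-102)² = ((15/4 - 9/8) + 25919) + 107*10404 = (21/8 + 25919) + 1113228 = 207373/8 + 1113228 = 9113197/8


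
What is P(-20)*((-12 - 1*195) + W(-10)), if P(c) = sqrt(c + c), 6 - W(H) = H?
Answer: -382*I*sqrt(10) ≈ -1208.0*I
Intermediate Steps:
W(H) = 6 - H
P(c) = sqrt(2)*sqrt(c) (P(c) = sqrt(2*c) = sqrt(2)*sqrt(c))
P(-20)*((-12 - 1*195) + W(-10)) = (sqrt(2)*sqrt(-20))*((-12 - 1*195) + (6 - 1*(-10))) = (sqrt(2)*(2*I*sqrt(5)))*((-12 - 195) + (6 + 10)) = (2*I*sqrt(10))*(-207 + 16) = (2*I*sqrt(10))*(-191) = -382*I*sqrt(10)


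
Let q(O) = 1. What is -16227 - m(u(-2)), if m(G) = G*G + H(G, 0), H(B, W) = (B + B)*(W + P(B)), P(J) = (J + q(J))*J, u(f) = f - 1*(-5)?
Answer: -16308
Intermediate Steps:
u(f) = 5 + f (u(f) = f + 5 = 5 + f)
P(J) = J*(1 + J) (P(J) = (J + 1)*J = (1 + J)*J = J*(1 + J))
H(B, W) = 2*B*(W + B*(1 + B)) (H(B, W) = (B + B)*(W + B*(1 + B)) = (2*B)*(W + B*(1 + B)) = 2*B*(W + B*(1 + B)))
m(G) = G² + 2*G²*(1 + G) (m(G) = G*G + 2*G*(0 + G*(1 + G)) = G² + 2*G*(G*(1 + G)) = G² + 2*G²*(1 + G))
-16227 - m(u(-2)) = -16227 - (5 - 2)²*(3 + 2*(5 - 2)) = -16227 - 3²*(3 + 2*3) = -16227 - 9*(3 + 6) = -16227 - 9*9 = -16227 - 1*81 = -16227 - 81 = -16308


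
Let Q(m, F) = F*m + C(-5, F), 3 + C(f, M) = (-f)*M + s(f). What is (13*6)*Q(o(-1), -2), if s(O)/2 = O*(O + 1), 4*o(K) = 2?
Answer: 2028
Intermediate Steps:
o(K) = 1/2 (o(K) = (1/4)*2 = 1/2)
s(O) = 2*O*(1 + O) (s(O) = 2*(O*(O + 1)) = 2*(O*(1 + O)) = 2*O*(1 + O))
C(f, M) = -3 - M*f + 2*f*(1 + f) (C(f, M) = -3 + ((-f)*M + 2*f*(1 + f)) = -3 + (-M*f + 2*f*(1 + f)) = -3 - M*f + 2*f*(1 + f))
Q(m, F) = 37 + 5*F + F*m (Q(m, F) = F*m + (-3 - 1*F*(-5) + 2*(-5)*(1 - 5)) = F*m + (-3 + 5*F + 2*(-5)*(-4)) = F*m + (-3 + 5*F + 40) = F*m + (37 + 5*F) = 37 + 5*F + F*m)
(13*6)*Q(o(-1), -2) = (13*6)*(37 + 5*(-2) - 2*1/2) = 78*(37 - 10 - 1) = 78*26 = 2028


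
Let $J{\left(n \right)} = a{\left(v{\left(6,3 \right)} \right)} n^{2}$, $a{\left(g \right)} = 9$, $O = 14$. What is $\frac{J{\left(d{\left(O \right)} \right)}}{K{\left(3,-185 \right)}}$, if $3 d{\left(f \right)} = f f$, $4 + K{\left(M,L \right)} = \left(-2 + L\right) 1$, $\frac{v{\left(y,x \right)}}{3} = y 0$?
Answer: $- \frac{38416}{191} \approx -201.13$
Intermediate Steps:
$v{\left(y,x \right)} = 0$ ($v{\left(y,x \right)} = 3 y 0 = 3 \cdot 0 = 0$)
$K{\left(M,L \right)} = -6 + L$ ($K{\left(M,L \right)} = -4 + \left(-2 + L\right) 1 = -4 + \left(-2 + L\right) = -6 + L$)
$d{\left(f \right)} = \frac{f^{2}}{3}$ ($d{\left(f \right)} = \frac{f f}{3} = \frac{f^{2}}{3}$)
$J{\left(n \right)} = 9 n^{2}$
$\frac{J{\left(d{\left(O \right)} \right)}}{K{\left(3,-185 \right)}} = \frac{9 \left(\frac{14^{2}}{3}\right)^{2}}{-6 - 185} = \frac{9 \left(\frac{1}{3} \cdot 196\right)^{2}}{-191} = 9 \left(\frac{196}{3}\right)^{2} \left(- \frac{1}{191}\right) = 9 \cdot \frac{38416}{9} \left(- \frac{1}{191}\right) = 38416 \left(- \frac{1}{191}\right) = - \frac{38416}{191}$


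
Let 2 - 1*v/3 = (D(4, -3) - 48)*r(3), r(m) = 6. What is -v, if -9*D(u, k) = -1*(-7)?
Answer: -884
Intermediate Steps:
D(u, k) = -7/9 (D(u, k) = -(-1)*(-7)/9 = -⅑*7 = -7/9)
v = 884 (v = 6 - 3*(-7/9 - 48)*6 = 6 - (-439)*6/3 = 6 - 3*(-878/3) = 6 + 878 = 884)
-v = -1*884 = -884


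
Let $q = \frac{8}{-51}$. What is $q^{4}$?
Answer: $\frac{4096}{6765201} \approx 0.00060545$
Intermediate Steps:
$q = - \frac{8}{51}$ ($q = 8 \left(- \frac{1}{51}\right) = - \frac{8}{51} \approx -0.15686$)
$q^{4} = \left(- \frac{8}{51}\right)^{4} = \frac{4096}{6765201}$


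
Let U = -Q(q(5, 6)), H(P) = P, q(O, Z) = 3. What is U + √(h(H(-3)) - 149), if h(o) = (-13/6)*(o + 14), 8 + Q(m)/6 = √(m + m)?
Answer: 48 - 6*√6 + I*√6222/6 ≈ 33.303 + 13.147*I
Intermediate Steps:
Q(m) = -48 + 6*√2*√m (Q(m) = -48 + 6*√(m + m) = -48 + 6*√(2*m) = -48 + 6*(√2*√m) = -48 + 6*√2*√m)
h(o) = -91/3 - 13*o/6 (h(o) = (-13*⅙)*(14 + o) = -13*(14 + o)/6 = -91/3 - 13*o/6)
U = 48 - 6*√6 (U = -(-48 + 6*√2*√3) = -(-48 + 6*√6) = 48 - 6*√6 ≈ 33.303)
U + √(h(H(-3)) - 149) = (48 - 6*√6) + √((-91/3 - 13/6*(-3)) - 149) = (48 - 6*√6) + √((-91/3 + 13/2) - 149) = (48 - 6*√6) + √(-143/6 - 149) = (48 - 6*√6) + √(-1037/6) = (48 - 6*√6) + I*√6222/6 = 48 - 6*√6 + I*√6222/6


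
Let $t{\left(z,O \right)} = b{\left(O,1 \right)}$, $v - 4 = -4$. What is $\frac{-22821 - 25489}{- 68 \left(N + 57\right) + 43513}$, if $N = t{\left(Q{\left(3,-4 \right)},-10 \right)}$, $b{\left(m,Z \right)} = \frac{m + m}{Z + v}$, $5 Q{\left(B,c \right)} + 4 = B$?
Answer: $- \frac{48310}{40997} \approx -1.1784$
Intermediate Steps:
$v = 0$ ($v = 4 - 4 = 0$)
$Q{\left(B,c \right)} = - \frac{4}{5} + \frac{B}{5}$
$b{\left(m,Z \right)} = \frac{2 m}{Z}$ ($b{\left(m,Z \right)} = \frac{m + m}{Z + 0} = \frac{2 m}{Z}$)
$t{\left(z,O \right)} = 2 O$ ($t{\left(z,O \right)} = \frac{2 O}{1} = 2 O 1 = 2 O$)
$N = -20$ ($N = 2 \left(-10\right) = -20$)
$\frac{-22821 - 25489}{- 68 \left(N + 57\right) + 43513} = \frac{-22821 - 25489}{- 68 \left(-20 + 57\right) + 43513} = - \frac{48310}{\left(-68\right) 37 + 43513} = - \frac{48310}{-2516 + 43513} = - \frac{48310}{40997}$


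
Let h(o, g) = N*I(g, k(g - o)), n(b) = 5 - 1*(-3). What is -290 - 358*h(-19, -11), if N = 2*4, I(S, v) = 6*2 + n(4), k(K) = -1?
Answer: -57570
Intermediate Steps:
n(b) = 8 (n(b) = 5 + 3 = 8)
I(S, v) = 20 (I(S, v) = 6*2 + 8 = 12 + 8 = 20)
N = 8
h(o, g) = 160 (h(o, g) = 8*20 = 160)
-290 - 358*h(-19, -11) = -290 - 358*160 = -290 - 57280 = -57570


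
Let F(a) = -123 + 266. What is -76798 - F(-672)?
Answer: -76941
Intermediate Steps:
F(a) = 143
-76798 - F(-672) = -76798 - 1*143 = -76798 - 143 = -76941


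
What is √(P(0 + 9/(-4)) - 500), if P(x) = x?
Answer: 7*I*√41/2 ≈ 22.411*I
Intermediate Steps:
√(P(0 + 9/(-4)) - 500) = √((0 + 9/(-4)) - 500) = √((0 + 9*(-¼)) - 500) = √((0 - 9/4) - 500) = √(-9/4 - 500) = √(-2009/4) = 7*I*√41/2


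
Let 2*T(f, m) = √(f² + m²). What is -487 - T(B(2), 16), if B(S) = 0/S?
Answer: -495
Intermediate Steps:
B(S) = 0
T(f, m) = √(f² + m²)/2
-487 - T(B(2), 16) = -487 - √(0² + 16²)/2 = -487 - √(0 + 256)/2 = -487 - √256/2 = -487 - 16/2 = -487 - 1*8 = -487 - 8 = -495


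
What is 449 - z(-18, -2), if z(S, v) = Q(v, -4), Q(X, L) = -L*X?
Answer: 457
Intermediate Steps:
Q(X, L) = -L*X
z(S, v) = 4*v (z(S, v) = -1*(-4)*v = 4*v)
449 - z(-18, -2) = 449 - 4*(-2) = 449 - 1*(-8) = 449 + 8 = 457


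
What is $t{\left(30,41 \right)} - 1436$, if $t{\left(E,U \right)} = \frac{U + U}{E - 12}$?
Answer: $- \frac{12883}{9} \approx -1431.4$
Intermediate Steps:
$t{\left(E,U \right)} = \frac{2 U}{-12 + E}$
$t{\left(30,41 \right)} - 1436 = 2 \cdot 41 \frac{1}{-12 + 30} - 1436 = 2 \cdot 41 \cdot \frac{1}{18} - 1436 = \frac{41}{9} - 1436 = - \frac{12883}{9}$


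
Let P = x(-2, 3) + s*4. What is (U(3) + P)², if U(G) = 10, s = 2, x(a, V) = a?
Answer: 256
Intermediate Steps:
P = 6 (P = -2 + 2*4 = -2 + 8 = 6)
(U(3) + P)² = (10 + 6)² = 16² = 256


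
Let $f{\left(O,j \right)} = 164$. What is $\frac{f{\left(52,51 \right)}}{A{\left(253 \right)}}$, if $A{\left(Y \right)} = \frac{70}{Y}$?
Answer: $\frac{20746}{35} \approx 592.74$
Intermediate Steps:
$\frac{f{\left(52,51 \right)}}{A{\left(253 \right)}} = \frac{164}{70 \cdot \frac{1}{253}} = \frac{164}{\frac{70}{253}} = 164 \cdot \frac{253}{70} = \frac{20746}{35}$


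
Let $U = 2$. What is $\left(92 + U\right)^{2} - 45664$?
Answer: $-36828$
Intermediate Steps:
$\left(92 + U\right)^{2} - 45664 = \left(92 + 2\right)^{2} - 45664 = 94^{2} - 45664 = 8836 - 45664 = -36828$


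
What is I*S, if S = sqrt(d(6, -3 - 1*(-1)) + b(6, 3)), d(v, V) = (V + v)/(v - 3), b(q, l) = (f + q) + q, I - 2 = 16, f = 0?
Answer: 12*sqrt(30) ≈ 65.727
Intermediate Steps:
I = 18 (I = 2 + 16 = 18)
b(q, l) = 2*q (b(q, l) = (0 + q) + q = q + q = 2*q)
d(v, V) = (V + v)/(-3 + v)
S = 2*sqrt(30)/3 (S = sqrt(((-3 - 1*(-1)) + 6)/(-3 + 6) + 2*6) = sqrt(((-3 + 1) + 6)/3 + 12) = sqrt((-2 + 6)/3 + 12) = sqrt((1/3)*4 + 12) = sqrt(4/3 + 12) = sqrt(40/3) = 2*sqrt(30)/3 ≈ 3.6515)
I*S = 18*(2*sqrt(30)/3) = 12*sqrt(30)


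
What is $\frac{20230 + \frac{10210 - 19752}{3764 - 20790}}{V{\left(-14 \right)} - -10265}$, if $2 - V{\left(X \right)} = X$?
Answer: $\frac{57407587}{29174051} \approx 1.9678$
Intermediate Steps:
$V{\left(X \right)} = 2 - X$
$\frac{20230 + \frac{10210 - 19752}{3764 - 20790}}{V{\left(-14 \right)} - -10265} = \frac{20230 + \frac{10210 - 19752}{3764 - 20790}}{\left(2 - -14\right) - -10265} = \frac{20230 - \frac{9542}{-17026}}{\left(2 + 14\right) + 10265} = \frac{20230 - - \frac{4771}{8513}}{16 + 10265} = \frac{20230 + \frac{4771}{8513}}{10281} = \frac{172222761}{8513} \cdot \frac{1}{10281} = \frac{57407587}{29174051}$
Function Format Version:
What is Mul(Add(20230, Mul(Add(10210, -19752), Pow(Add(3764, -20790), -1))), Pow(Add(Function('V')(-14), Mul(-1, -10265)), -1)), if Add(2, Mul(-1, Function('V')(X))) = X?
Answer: Rational(57407587, 29174051) ≈ 1.9678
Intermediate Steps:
Function('V')(X) = Add(2, Mul(-1, X))
Mul(Add(20230, Mul(Add(10210, -19752), Pow(Add(3764, -20790), -1))), Pow(Add(Function('V')(-14), Mul(-1, -10265)), -1)) = Mul(Add(20230, Mul(Add(10210, -19752), Pow(Add(3764, -20790), -1))), Pow(Add(Add(2, Mul(-1, -14)), Mul(-1, -10265)), -1)) = Mul(Add(20230, Mul(-9542, Pow(-17026, -1))), Pow(Add(Add(2, 14), 10265), -1)) = Mul(Add(20230, Mul(-9542, Rational(-1, 17026))), Pow(Add(16, 10265), -1)) = Mul(Add(20230, Rational(4771, 8513)), Pow(10281, -1)) = Mul(Rational(172222761, 8513), Rational(1, 10281)) = Rational(57407587, 29174051)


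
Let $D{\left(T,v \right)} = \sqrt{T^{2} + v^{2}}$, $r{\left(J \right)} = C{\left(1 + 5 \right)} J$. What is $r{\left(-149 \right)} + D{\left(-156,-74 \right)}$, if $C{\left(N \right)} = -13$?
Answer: $1937 + 2 \sqrt{7453} \approx 2109.7$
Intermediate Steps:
$r{\left(J \right)} = - 13 J$
$r{\left(-149 \right)} + D{\left(-156,-74 \right)} = \left(-13\right) \left(-149\right) + \sqrt{\left(-156\right)^{2} + \left(-74\right)^{2}} = 1937 + \sqrt{24336 + 5476} = 1937 + \sqrt{29812} = 1937 + 2 \sqrt{7453}$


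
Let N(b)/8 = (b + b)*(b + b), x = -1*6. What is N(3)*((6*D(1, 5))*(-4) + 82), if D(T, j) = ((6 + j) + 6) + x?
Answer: -52416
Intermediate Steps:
x = -6
D(T, j) = 6 + j (D(T, j) = ((6 + j) + 6) - 6 = (12 + j) - 6 = 6 + j)
N(b) = 32*b² (N(b) = 8*((b + b)*(b + b)) = 8*((2*b)*(2*b)) = 8*(4*b²) = 32*b²)
N(3)*((6*D(1, 5))*(-4) + 82) = (32*3²)*((6*(6 + 5))*(-4) + 82) = (32*9)*((6*11)*(-4) + 82) = 288*(66*(-4) + 82) = 288*(-264 + 82) = 288*(-182) = -52416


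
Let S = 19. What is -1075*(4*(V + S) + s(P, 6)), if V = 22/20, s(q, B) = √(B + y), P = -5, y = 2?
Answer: -86430 - 2150*√2 ≈ -89471.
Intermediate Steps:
s(q, B) = √(2 + B) (s(q, B) = √(B + 2) = √(2 + B))
V = 11/10 (V = 22*(1/20) = 11/10 ≈ 1.1000)
-1075*(4*(V + S) + s(P, 6)) = -1075*(4*(11/10 + 19) + √(2 + 6)) = -1075*(4*(201/10) + √8) = -1075*(402/5 + 2*√2) = -86430 - 2150*√2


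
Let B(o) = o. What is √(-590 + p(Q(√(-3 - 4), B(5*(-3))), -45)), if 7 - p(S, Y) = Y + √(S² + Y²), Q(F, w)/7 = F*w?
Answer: √(-538 - 15*I*√334) ≈ 5.7366 - 23.894*I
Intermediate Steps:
Q(F, w) = 7*F*w (Q(F, w) = 7*(F*w) = 7*F*w)
p(S, Y) = 7 - Y - √(S² + Y²) (p(S, Y) = 7 - (Y + √(S² + Y²)) = 7 + (-Y - √(S² + Y²)) = 7 - Y - √(S² + Y²))
√(-590 + p(Q(√(-3 - 4), B(5*(-3))), -45)) = √(-590 + (7 - 1*(-45) - √((7*√(-3 - 4)*(5*(-3)))² + (-45)²))) = √(-590 + (7 + 45 - √((7*√(-7)*(-15))² + 2025))) = √(-590 + (7 + 45 - √((7*(I*√7)*(-15))² + 2025))) = √(-590 + (7 + 45 - √((-105*I*√7)² + 2025))) = √(-590 + (7 + 45 - √(-77175 + 2025))) = √(-590 + (7 + 45 - √(-75150))) = √(-590 + (7 + 45 - 15*I*√334)) = √(-590 + (52 - 15*I*√334)) = √(-538 - 15*I*√334)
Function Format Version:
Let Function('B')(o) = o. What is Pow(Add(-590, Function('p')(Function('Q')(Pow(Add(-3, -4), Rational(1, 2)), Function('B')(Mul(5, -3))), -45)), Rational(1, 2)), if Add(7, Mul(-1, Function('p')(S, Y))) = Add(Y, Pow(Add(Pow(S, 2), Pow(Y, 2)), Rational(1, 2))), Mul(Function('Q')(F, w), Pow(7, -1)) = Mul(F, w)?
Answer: Pow(Add(-538, Mul(-15, I, Pow(334, Rational(1, 2)))), Rational(1, 2)) ≈ Add(5.7366, Mul(-23.894, I))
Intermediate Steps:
Function('Q')(F, w) = Mul(7, F, w) (Function('Q')(F, w) = Mul(7, Mul(F, w)) = Mul(7, F, w))
Function('p')(S, Y) = Add(7, Mul(-1, Y), Mul(-1, Pow(Add(Pow(S, 2), Pow(Y, 2)), Rational(1, 2)))) (Function('p')(S, Y) = Add(7, Mul(-1, Add(Y, Pow(Add(Pow(S, 2), Pow(Y, 2)), Rational(1, 2))))) = Add(7, Add(Mul(-1, Y), Mul(-1, Pow(Add(Pow(S, 2), Pow(Y, 2)), Rational(1, 2))))) = Add(7, Mul(-1, Y), Mul(-1, Pow(Add(Pow(S, 2), Pow(Y, 2)), Rational(1, 2)))))
Pow(Add(-590, Function('p')(Function('Q')(Pow(Add(-3, -4), Rational(1, 2)), Function('B')(Mul(5, -3))), -45)), Rational(1, 2)) = Pow(Add(-590, Add(7, Mul(-1, -45), Mul(-1, Pow(Add(Pow(Mul(7, Pow(Add(-3, -4), Rational(1, 2)), Mul(5, -3)), 2), Pow(-45, 2)), Rational(1, 2))))), Rational(1, 2)) = Pow(Add(-590, Add(7, 45, Mul(-1, Pow(Add(Pow(Mul(7, Pow(-7, Rational(1, 2)), -15), 2), 2025), Rational(1, 2))))), Rational(1, 2)) = Pow(Add(-590, Add(7, 45, Mul(-1, Pow(Add(Pow(Mul(7, Mul(I, Pow(7, Rational(1, 2))), -15), 2), 2025), Rational(1, 2))))), Rational(1, 2)) = Pow(Add(-590, Add(7, 45, Mul(-1, Pow(Add(Pow(Mul(-105, I, Pow(7, Rational(1, 2))), 2), 2025), Rational(1, 2))))), Rational(1, 2)) = Pow(Add(-590, Add(7, 45, Mul(-1, Pow(Add(-77175, 2025), Rational(1, 2))))), Rational(1, 2)) = Pow(Add(-590, Add(7, 45, Mul(-1, Pow(-75150, Rational(1, 2))))), Rational(1, 2)) = Pow(Add(-590, Add(7, 45, Mul(-1, Mul(15, I, Pow(334, Rational(1, 2)))))), Rational(1, 2)) = Pow(Add(-590, Add(7, 45, Mul(-15, I, Pow(334, Rational(1, 2))))), Rational(1, 2)) = Pow(Add(-590, Add(52, Mul(-15, I, Pow(334, Rational(1, 2))))), Rational(1, 2)) = Pow(Add(-538, Mul(-15, I, Pow(334, Rational(1, 2)))), Rational(1, 2))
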